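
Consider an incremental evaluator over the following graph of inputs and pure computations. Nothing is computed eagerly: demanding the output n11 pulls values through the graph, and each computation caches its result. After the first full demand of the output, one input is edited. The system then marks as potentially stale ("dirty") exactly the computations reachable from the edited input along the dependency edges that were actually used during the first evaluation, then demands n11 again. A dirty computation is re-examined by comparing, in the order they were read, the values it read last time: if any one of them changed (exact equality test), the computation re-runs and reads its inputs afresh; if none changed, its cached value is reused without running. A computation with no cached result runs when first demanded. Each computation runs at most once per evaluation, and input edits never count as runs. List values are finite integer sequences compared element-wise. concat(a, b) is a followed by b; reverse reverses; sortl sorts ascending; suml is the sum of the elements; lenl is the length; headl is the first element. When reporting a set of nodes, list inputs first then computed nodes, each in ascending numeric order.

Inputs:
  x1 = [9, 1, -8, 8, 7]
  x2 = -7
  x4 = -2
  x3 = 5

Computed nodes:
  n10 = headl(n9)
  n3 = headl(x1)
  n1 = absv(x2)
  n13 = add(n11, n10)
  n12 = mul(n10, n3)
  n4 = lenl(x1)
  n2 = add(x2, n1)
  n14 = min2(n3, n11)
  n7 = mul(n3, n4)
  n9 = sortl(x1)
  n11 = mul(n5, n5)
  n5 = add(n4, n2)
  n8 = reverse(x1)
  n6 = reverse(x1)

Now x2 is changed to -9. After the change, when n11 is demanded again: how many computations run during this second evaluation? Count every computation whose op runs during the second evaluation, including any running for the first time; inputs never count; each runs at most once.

Run set: n1, n2 (2 run).
The important point: n2 recomputes to an identical value, and the output ends up unchanged.

Initial pass — values computed on the first demand:
  n1 = absv(-7) = 7
  n2 = add(-7, 7) = 0
  n4 = lenl([9, 1, -8, 8, 7]) = 5
  n5 = add(5, 0) = 5
  n11 = mul(5, 5) = 25

Second demand — change propagation:
  n1: re-runs because x2 -7->-9; new result 9.
  n2: re-runs because x2 -7->-9; n1 7->9; new result 0 (unchanged).
  n5: re-examined; everything it read last time is the same (n4 unchanged, n2 unchanged) — cache 5 kept, no run.
  n11: re-examined; everything it read last time is the same (n5 unchanged, n5 unchanged) — cache 25 kept, no run.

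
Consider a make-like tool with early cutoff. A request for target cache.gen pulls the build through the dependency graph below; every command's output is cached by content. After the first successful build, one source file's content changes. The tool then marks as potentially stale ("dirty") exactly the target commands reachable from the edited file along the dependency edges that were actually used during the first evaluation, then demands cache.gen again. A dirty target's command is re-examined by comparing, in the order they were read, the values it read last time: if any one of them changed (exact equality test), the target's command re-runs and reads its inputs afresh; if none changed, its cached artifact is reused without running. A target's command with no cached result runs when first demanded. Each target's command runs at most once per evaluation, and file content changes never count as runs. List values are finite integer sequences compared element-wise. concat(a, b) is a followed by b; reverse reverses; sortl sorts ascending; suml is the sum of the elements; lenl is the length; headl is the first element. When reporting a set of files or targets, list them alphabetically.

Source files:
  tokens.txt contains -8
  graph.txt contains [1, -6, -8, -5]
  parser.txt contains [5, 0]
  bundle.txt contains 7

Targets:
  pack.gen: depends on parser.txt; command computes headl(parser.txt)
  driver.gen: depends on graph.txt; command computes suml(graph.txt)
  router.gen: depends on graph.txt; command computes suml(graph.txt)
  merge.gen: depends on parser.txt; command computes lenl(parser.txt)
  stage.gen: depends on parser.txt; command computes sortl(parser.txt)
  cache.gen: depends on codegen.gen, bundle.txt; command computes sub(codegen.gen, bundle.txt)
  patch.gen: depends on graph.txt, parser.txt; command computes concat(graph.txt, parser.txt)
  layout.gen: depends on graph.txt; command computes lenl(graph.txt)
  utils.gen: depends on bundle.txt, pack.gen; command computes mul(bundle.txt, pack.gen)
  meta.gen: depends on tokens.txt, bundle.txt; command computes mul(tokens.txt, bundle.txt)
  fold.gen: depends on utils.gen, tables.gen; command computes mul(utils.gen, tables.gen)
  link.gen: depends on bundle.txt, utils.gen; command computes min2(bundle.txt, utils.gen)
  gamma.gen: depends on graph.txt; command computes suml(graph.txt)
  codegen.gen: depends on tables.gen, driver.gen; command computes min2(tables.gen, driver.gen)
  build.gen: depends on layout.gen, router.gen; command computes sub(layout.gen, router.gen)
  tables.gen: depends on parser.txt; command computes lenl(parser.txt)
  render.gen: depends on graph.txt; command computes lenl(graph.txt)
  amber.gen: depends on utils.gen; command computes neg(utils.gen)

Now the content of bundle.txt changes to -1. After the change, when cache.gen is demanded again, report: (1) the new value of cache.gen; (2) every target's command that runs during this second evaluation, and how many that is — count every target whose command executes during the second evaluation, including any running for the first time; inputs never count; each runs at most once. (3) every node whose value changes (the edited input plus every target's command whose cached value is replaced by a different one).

Demanding cache.gen again yields -17.
1 target commands run: cache.gen.
The nodes whose values change: bundle.txt, cache.gen.

First demand of the output computes:
  driver.gen = suml([1, -6, -8, -5]) = -18
  tables.gen = lenl([5, 0]) = 2
  codegen.gen = min2(2, -18) = -18
  cache.gen = sub(-18, 7) = -25

After the edit, cleaning proceeds:
  cache.gen: a read changed (bundle.txt 7->-1) — executes, giving -17.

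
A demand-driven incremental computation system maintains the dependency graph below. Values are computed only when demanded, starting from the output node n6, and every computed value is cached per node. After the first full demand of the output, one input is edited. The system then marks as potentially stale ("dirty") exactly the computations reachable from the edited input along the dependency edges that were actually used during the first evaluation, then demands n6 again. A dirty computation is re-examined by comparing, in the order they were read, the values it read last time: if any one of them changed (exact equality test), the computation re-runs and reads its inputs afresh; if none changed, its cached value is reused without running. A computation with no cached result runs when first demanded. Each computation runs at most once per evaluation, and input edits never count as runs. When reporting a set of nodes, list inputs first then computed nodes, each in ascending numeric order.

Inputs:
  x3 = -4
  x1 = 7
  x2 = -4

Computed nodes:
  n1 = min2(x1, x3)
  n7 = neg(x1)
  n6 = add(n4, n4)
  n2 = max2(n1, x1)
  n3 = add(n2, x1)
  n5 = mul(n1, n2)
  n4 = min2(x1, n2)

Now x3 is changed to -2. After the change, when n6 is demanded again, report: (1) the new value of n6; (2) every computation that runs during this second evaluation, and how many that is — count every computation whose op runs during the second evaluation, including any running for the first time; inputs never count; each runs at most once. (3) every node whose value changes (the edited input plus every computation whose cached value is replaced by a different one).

New value of n6: 14.
Computations that run: n1, n2 — 2 in total.
Values that change: x3, n1.
Key observation: the change is absorbed at n2 — it re-runs but produces the same value, and the output's value is unchanged.

First evaluation (everything demanded from the output):
  n1 = min2(7, -4) = -4
  n2 = max2(-4, 7) = 7
  n4 = min2(7, 7) = 7
  n6 = add(7, 7) = 14

Propagation after the edit:
  n1: runs — x3 -4->-2; result -2.
  n2: runs — n1 -4->-2; result 7 (same value as before).
  n4: checked — values it read are unchanged (x1 unchanged, n2 unchanged); reused cached 7 without running.
  n6: checked — values it read are unchanged (n4 unchanged, n4 unchanged); reused cached 14 without running.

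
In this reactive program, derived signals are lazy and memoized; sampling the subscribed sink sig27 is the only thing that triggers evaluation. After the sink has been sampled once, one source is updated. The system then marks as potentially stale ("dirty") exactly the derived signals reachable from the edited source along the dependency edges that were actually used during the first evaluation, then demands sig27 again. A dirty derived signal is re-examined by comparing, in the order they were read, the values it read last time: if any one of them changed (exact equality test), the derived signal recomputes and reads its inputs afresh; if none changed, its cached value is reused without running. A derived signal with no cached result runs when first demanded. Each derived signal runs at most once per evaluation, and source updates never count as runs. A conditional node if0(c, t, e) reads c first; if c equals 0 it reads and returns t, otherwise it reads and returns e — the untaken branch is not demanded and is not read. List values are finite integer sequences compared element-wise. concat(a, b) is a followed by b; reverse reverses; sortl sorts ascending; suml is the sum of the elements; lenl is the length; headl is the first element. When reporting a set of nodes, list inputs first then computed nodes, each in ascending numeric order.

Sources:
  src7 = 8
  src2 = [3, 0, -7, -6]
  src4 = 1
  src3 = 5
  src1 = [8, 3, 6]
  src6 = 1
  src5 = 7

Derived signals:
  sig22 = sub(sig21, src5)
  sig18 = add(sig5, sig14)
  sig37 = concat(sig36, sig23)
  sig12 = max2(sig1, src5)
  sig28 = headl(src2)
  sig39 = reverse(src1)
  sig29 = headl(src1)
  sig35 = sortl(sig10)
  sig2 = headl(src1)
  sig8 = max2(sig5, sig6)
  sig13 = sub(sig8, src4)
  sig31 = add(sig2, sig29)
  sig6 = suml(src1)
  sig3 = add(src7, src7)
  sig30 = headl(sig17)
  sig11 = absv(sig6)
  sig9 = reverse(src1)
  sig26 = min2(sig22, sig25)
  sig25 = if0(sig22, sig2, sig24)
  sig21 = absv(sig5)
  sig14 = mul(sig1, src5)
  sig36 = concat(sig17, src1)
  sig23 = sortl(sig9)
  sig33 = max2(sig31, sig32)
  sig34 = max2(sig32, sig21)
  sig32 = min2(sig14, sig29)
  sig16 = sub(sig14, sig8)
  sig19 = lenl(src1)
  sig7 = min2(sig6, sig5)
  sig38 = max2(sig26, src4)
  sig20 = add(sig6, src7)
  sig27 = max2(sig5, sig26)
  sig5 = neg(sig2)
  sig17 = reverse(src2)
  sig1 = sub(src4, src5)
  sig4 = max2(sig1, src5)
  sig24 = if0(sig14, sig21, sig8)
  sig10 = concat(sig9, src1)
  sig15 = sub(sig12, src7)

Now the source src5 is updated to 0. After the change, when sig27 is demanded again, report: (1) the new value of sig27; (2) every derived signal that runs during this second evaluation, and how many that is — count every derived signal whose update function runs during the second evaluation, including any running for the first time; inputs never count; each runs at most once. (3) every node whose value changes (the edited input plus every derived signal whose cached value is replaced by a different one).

First demand of the output computes:
  sig1 = sub(1, 7) = -6
  sig2 = headl([8, 3, 6]) = 8
  sig5 = neg(8) = -8
  sig6 = suml([8, 3, 6]) = 17
  sig8 = max2(-8, 17) = 17
  sig14 = mul(-6, 7) = -42
  sig21 = absv(-8) = 8
  sig22 = sub(8, 7) = 1
  sig24 = if0(sig14=-42 -> else branch sig8) = 17
  sig25 = if0(sig22=1 -> else branch sig24) = 17
  sig26 = min2(1, 17) = 1
  sig27 = max2(-8, 1) = 1

After the edit, cleaning proceeds:
  sig1: a read changed (src5 7->0) — executes, giving 1.
  sig14: a read changed (sig1 -6->1; src5 7->0) — executes, giving 0.
  sig22: a read changed (src5 7->0) — executes, giving 8.
  sig24: a read changed (sig14 -42->0) — executes, giving 8.
  sig25: a read changed (sig22 1->8; sig24 17->8) — executes, giving 8.
  sig26: a read changed (sig22 1->8; sig25 17->8) — executes, giving 8.
  sig27: a read changed (sig26 1->8) — executes, giving 8.

Demanding sig27 again yields 8.
7 derived signals run: sig1, sig14, sig22, sig24, sig25, sig26, sig27.
The nodes whose values change: src5, sig1, sig14, sig22, sig24, sig25, sig26, sig27.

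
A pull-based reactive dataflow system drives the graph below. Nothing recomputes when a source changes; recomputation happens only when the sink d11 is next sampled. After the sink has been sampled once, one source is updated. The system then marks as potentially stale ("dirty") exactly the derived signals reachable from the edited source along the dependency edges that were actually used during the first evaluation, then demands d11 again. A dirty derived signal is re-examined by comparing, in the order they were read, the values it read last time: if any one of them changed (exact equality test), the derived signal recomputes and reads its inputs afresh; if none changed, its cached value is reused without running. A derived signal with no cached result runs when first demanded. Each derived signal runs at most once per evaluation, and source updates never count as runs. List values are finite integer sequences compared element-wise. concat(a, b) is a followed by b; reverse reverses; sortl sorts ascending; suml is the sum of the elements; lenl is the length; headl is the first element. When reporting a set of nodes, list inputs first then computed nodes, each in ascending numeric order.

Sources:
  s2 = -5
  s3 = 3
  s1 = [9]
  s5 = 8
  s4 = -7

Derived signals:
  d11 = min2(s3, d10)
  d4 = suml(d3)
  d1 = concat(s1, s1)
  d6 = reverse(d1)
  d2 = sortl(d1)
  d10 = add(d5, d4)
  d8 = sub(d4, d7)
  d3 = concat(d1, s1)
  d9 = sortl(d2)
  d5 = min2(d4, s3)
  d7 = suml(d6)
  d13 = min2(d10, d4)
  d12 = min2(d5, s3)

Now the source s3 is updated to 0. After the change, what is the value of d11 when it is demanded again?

New value of d11: 0.

First evaluation (everything demanded from the output):
  d1 = concat([9], [9]) = [9, 9]
  d3 = concat([9, 9], [9]) = [9, 9, 9]
  d4 = suml([9, 9, 9]) = 27
  d5 = min2(27, 3) = 3
  d10 = add(3, 27) = 30
  d11 = min2(3, 30) = 3

Propagation after the edit:
  d5: runs — s3 3->0; result 0.
  d10: runs — d5 3->0; result 27.
  d11: runs — s3 3->0; d10 30->27; result 0.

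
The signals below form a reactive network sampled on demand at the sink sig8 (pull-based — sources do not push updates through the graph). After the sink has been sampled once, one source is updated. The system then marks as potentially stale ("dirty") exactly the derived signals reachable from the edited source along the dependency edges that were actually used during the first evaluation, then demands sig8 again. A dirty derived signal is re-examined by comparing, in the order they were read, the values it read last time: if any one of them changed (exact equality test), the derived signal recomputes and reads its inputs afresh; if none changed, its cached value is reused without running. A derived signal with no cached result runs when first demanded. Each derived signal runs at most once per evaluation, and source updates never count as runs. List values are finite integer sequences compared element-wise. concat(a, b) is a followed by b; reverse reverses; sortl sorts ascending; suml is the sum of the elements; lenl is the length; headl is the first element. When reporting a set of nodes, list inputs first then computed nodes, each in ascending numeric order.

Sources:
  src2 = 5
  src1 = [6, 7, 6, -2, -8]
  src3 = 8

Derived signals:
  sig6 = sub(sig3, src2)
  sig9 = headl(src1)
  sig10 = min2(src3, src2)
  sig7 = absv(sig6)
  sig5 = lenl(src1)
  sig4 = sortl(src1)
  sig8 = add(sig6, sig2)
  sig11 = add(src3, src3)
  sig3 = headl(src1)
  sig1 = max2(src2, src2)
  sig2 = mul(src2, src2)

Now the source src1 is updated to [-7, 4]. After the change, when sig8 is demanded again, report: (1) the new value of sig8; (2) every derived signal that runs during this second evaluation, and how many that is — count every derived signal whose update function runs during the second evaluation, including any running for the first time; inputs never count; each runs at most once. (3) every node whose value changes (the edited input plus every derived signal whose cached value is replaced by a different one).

sig8 now evaluates to 13.
Run set: sig3, sig6, sig8 (3 run).
Changed values: src1, sig3, sig6, sig8.

Initial pass — values computed on the first demand:
  sig2 = mul(5, 5) = 25
  sig3 = headl([6, 7, 6, -2, -8]) = 6
  sig6 = sub(6, 5) = 1
  sig8 = add(1, 25) = 26

Second demand — change propagation:
  sig3: re-runs because src1 [6, 7, 6, -2, -8]->[-7, 4]; new result -7.
  sig6: re-runs because sig3 6->-7; new result -12.
  sig8: re-runs because sig6 1->-12; new result 13.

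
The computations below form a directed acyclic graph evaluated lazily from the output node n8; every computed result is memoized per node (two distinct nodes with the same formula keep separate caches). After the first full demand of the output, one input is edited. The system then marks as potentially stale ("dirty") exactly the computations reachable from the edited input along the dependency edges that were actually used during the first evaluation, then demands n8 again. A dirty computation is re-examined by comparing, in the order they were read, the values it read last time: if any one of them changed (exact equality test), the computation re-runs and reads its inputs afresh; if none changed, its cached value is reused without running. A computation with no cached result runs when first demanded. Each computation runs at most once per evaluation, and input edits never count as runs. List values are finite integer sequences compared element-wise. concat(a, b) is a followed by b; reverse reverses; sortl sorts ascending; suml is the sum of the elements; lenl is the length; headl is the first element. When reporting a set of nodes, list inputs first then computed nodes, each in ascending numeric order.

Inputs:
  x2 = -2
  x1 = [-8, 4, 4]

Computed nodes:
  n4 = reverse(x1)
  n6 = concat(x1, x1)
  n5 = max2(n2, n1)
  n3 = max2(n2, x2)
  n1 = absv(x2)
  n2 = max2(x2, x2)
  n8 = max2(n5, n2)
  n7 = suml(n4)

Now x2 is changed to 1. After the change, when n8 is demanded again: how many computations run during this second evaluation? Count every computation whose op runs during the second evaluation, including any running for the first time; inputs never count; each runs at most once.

4 computations run: n1, n2, n5, n8.

First demand of the output computes:
  n1 = absv(-2) = 2
  n2 = max2(-2, -2) = -2
  n5 = max2(-2, 2) = 2
  n8 = max2(2, -2) = 2

After the edit, cleaning proceeds:
  n1: a read changed (x2 -2->1) — executes, giving 1.
  n2: a read changed (x2 -2->1; x2 -2->1) — executes, giving 1.
  n5: a read changed (n2 -2->1; n1 2->1) — executes, giving 1.
  n8: a read changed (n5 2->1; n2 -2->1) — executes, giving 1.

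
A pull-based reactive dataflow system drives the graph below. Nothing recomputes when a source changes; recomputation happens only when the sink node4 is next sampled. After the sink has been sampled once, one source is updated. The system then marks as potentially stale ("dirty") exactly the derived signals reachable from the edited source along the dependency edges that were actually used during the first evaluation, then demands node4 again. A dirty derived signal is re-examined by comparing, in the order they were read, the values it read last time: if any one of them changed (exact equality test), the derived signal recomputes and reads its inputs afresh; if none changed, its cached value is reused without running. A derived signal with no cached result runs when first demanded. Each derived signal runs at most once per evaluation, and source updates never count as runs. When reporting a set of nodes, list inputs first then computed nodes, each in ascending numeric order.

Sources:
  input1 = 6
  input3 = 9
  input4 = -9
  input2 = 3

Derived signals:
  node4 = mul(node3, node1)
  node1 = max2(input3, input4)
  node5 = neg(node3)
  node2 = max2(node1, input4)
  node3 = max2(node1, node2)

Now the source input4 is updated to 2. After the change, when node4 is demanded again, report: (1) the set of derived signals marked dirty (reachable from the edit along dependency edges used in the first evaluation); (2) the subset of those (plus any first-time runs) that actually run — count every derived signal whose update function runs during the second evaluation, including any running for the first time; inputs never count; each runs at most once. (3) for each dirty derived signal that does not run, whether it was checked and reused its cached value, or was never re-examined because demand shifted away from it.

Marked dirty: node1, node2, node3, node4.
Derived signals that run: node1, node2 — 2 in total.
Checked but reused from cache: node3, node4.
Key observation: the cutoff stops propagation at node3 — its inputs' values are unchanged, so it reuses its cache.

First evaluation (everything demanded from the output):
  node1 = max2(9, -9) = 9
  node2 = max2(9, -9) = 9
  node3 = max2(9, 9) = 9
  node4 = mul(9, 9) = 81

Propagation after the edit:
  node1: runs — input4 -9->2; result 9 (same value as before).
  node2: runs — input4 -9->2; result 9 (same value as before).
  node3: checked — values it read are unchanged (node1 unchanged, node2 unchanged); reused cached 9 without running.
  node4: checked — values it read are unchanged (node3 unchanged, node1 unchanged); reused cached 81 without running.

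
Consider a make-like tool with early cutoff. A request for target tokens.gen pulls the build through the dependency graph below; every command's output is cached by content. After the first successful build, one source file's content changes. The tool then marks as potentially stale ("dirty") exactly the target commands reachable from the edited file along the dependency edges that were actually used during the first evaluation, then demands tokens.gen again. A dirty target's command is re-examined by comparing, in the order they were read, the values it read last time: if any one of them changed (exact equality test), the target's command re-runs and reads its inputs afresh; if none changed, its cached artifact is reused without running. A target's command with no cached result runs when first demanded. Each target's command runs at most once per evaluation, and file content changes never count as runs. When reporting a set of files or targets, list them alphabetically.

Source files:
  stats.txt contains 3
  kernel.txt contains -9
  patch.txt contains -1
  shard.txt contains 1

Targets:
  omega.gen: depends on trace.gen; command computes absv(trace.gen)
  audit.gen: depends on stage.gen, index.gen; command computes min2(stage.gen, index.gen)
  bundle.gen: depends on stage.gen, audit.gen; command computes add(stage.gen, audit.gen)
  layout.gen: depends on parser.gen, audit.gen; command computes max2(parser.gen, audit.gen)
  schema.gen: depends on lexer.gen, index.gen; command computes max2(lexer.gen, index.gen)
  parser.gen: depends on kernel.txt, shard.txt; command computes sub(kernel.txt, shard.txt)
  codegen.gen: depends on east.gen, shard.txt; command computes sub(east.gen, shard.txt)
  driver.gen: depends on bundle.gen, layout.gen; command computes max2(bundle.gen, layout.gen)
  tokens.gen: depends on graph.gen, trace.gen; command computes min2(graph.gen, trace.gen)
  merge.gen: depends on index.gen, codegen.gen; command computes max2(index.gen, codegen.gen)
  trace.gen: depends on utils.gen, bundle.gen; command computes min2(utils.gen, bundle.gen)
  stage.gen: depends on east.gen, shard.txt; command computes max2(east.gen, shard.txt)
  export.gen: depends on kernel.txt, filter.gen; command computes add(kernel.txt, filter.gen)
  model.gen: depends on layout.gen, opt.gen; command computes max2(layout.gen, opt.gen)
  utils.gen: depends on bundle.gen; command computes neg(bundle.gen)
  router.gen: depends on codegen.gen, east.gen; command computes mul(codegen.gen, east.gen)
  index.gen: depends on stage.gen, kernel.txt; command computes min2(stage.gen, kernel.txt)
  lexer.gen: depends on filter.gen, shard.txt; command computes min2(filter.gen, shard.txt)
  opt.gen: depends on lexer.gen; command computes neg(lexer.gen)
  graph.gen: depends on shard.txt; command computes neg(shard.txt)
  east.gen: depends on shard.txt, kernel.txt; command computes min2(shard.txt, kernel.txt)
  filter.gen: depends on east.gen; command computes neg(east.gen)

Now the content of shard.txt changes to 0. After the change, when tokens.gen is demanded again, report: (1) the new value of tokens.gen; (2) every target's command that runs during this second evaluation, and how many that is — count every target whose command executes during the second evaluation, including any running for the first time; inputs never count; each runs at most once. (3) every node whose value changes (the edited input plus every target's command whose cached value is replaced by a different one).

Demanding tokens.gen again yields -9.
9 target commands run: audit.gen, bundle.gen, east.gen, graph.gen, index.gen, stage.gen, tokens.gen, trace.gen, utils.gen.
The nodes whose values change: bundle.gen, graph.gen, shard.txt, stage.gen, tokens.gen, trace.gen, utils.gen.

First demand of the output computes:
  east.gen = min2(1, -9) = -9
  graph.gen = neg(1) = -1
  stage.gen = max2(-9, 1) = 1
  index.gen = min2(1, -9) = -9
  audit.gen = min2(1, -9) = -9
  bundle.gen = add(1, -9) = -8
  utils.gen = neg(-8) = 8
  trace.gen = min2(8, -8) = -8
  tokens.gen = min2(-1, -8) = -8

After the edit, cleaning proceeds:
  east.gen: a read changed (shard.txt 1->0) — executes, giving -9 — identical to its old value.
  graph.gen: a read changed (shard.txt 1->0) — executes, giving 0.
  stage.gen: a read changed (shard.txt 1->0) — executes, giving 0.
  index.gen: a read changed (stage.gen 1->0) — executes, giving -9 — identical to its old value.
  audit.gen: a read changed (stage.gen 1->0) — executes, giving -9 — identical to its old value.
  bundle.gen: a read changed (stage.gen 1->0) — executes, giving -9.
  utils.gen: a read changed (bundle.gen -8->-9) — executes, giving 9.
  trace.gen: a read changed (utils.gen 8->9; bundle.gen -8->-9) — executes, giving -9.
  tokens.gen: a read changed (graph.gen -1->0; trace.gen -8->-9) — executes, giving -9.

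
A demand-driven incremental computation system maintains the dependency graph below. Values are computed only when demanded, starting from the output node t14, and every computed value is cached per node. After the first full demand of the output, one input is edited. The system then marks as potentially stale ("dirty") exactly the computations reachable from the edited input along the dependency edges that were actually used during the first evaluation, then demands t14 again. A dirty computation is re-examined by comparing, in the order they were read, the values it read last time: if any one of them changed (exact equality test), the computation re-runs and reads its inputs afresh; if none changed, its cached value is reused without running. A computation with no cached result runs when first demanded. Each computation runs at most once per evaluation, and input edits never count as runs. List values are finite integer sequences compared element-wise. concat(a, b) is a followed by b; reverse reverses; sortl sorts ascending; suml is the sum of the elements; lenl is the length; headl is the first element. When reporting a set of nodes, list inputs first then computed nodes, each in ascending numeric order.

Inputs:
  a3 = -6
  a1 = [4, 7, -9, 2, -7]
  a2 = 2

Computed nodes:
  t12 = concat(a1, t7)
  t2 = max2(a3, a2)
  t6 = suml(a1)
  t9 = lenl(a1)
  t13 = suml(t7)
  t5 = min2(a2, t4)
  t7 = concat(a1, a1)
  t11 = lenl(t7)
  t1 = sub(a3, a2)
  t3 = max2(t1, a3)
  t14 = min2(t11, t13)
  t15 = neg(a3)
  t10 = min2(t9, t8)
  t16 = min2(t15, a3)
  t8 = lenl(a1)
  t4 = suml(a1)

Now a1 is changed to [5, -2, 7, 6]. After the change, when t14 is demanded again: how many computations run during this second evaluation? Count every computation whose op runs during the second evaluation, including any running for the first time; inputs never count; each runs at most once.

First evaluation (everything demanded from the output):
  t7 = concat([4, 7, -9, 2, -7], [4, 7, -9, 2, -7]) = [4, 7, -9, 2, -7, 4, 7, -9, 2, -7]
  t11 = lenl([4, 7, -9, 2, -7, 4, 7, -9, 2, -7]) = 10
  t13 = suml([4, 7, -9, 2, -7, 4, 7, -9, 2, -7]) = -6
  t14 = min2(10, -6) = -6

Propagation after the edit:
  t7: runs — a1 [4, 7, -9, 2, -7]->[5, -2, 7, 6]; a1 [4, 7, -9, 2, -7]->[5, -2, 7, 6]; result [5, -2, 7, 6, 5, -2, 7, 6].
  t11: runs — t7 [4, 7, -9, 2, -7, 4, 7, -9, 2, -7]->[5, -2, 7, 6, 5, -2, 7, 6]; result 8.
  t13: runs — t7 [4, 7, -9, 2, -7, 4, 7, -9, 2, -7]->[5, -2, 7, 6, 5, -2, 7, 6]; result 32.
  t14: runs — t11 10->8; t13 -6->32; result 8.

Computations that run: t7, t11, t13, t14 — 4 in total.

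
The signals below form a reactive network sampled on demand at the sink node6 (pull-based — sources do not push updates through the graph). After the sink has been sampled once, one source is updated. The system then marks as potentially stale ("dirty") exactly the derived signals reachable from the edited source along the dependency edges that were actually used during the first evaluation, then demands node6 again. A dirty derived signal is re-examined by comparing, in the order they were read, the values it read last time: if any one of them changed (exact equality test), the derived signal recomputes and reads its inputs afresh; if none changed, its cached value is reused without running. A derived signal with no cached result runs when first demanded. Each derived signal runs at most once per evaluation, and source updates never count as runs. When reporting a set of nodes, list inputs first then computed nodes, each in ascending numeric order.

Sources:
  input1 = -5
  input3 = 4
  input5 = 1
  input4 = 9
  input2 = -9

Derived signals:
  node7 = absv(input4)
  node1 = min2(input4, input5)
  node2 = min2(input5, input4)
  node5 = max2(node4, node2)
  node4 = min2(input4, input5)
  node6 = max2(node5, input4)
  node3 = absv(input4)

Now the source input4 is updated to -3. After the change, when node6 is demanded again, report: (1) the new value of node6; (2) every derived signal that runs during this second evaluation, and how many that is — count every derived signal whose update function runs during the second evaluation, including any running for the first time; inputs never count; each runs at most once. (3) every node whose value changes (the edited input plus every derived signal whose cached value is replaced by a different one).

Initial pass — values computed on the first demand:
  node2 = min2(1, 9) = 1
  node4 = min2(9, 1) = 1
  node5 = max2(1, 1) = 1
  node6 = max2(1, 9) = 9

Second demand — change propagation:
  node2: re-runs because input4 9->-3; new result -3.
  node4: re-runs because input4 9->-3; new result -3.
  node5: re-runs because node4 1->-3; node2 1->-3; new result -3.
  node6: re-runs because node5 1->-3; input4 9->-3; new result -3.

node6 now evaluates to -3.
Run set: node2, node4, node5, node6 (4 run).
Changed values: input4, node2, node4, node5, node6.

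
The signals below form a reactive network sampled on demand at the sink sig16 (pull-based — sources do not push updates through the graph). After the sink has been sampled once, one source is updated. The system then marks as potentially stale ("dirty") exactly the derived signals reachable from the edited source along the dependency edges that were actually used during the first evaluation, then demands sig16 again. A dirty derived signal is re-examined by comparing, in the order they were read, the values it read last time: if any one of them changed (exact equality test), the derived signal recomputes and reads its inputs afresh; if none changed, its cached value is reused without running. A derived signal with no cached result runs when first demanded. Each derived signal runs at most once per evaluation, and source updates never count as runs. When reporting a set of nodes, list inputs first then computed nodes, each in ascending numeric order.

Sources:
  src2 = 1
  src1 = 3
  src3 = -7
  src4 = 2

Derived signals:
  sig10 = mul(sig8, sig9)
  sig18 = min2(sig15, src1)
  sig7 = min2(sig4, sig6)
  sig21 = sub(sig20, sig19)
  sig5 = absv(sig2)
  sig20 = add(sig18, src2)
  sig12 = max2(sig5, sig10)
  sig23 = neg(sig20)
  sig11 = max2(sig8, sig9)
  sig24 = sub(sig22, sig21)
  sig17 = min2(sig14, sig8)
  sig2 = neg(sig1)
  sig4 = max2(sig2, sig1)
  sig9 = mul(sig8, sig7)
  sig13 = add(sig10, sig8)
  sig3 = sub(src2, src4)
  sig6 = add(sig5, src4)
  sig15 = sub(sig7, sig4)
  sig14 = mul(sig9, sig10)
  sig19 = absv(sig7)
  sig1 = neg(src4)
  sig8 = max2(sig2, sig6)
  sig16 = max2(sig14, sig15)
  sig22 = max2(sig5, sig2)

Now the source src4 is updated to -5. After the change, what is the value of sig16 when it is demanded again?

sig16 now evaluates to 0.

Initial pass — values computed on the first demand:
  sig1 = neg(2) = -2
  sig2 = neg(-2) = 2
  sig4 = max2(2, -2) = 2
  sig5 = absv(2) = 2
  sig6 = add(2, 2) = 4
  sig7 = min2(2, 4) = 2
  sig8 = max2(2, 4) = 4
  sig9 = mul(4, 2) = 8
  sig10 = mul(4, 8) = 32
  sig14 = mul(8, 32) = 256
  sig15 = sub(2, 2) = 0
  sig16 = max2(256, 0) = 256

Second demand — change propagation:
  sig1: re-runs because src4 2->-5; new result 5.
  sig2: re-runs because sig1 -2->5; new result -5.
  sig4: re-runs because sig2 2->-5; sig1 -2->5; new result 5.
  sig5: re-runs because sig2 2->-5; new result 5.
  sig6: re-runs because sig5 2->5; src4 2->-5; new result 0.
  sig7: re-runs because sig4 2->5; sig6 4->0; new result 0.
  sig8: re-runs because sig2 2->-5; sig6 4->0; new result 0.
  sig9: re-runs because sig8 4->0; sig7 2->0; new result 0.
  sig10: re-runs because sig8 4->0; sig9 8->0; new result 0.
  sig14: re-runs because sig9 8->0; sig10 32->0; new result 0.
  sig15: re-runs because sig7 2->0; sig4 2->5; new result -5.
  sig16: re-runs because sig14 256->0; sig15 0->-5; new result 0.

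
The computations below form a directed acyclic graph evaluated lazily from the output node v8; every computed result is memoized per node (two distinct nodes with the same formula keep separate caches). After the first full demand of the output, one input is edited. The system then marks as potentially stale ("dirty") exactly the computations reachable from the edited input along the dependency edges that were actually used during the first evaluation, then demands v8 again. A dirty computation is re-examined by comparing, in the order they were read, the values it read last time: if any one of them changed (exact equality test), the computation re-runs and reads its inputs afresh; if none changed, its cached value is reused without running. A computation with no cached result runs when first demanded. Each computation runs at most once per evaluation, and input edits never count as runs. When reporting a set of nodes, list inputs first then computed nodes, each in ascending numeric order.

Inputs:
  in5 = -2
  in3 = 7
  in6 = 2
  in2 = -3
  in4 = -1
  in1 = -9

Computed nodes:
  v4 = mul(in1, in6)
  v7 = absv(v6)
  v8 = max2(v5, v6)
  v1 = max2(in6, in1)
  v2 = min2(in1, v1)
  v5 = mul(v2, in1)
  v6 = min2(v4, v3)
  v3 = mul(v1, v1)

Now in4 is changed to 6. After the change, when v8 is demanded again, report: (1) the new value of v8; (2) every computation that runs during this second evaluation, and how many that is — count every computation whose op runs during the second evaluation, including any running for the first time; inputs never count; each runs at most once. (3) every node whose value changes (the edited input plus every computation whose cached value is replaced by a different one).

First demand of the output computes:
  v1 = max2(2, -9) = 2
  v2 = min2(-9, 2) = -9
  v3 = mul(2, 2) = 4
  v4 = mul(-9, 2) = -18
  v5 = mul(-9, -9) = 81
  v6 = min2(-18, 4) = -18
  v8 = max2(81, -18) = 81

After the edit, cleaning proceeds:
  no node depends on in4 at all; the second demand re-runs nothing.

Note the shortcut — nothing in the graph depends on in4 at all, so no recomputation happens.

Demanding v8 again yields 81.
0 computations run: none.
The nodes whose values change: in4.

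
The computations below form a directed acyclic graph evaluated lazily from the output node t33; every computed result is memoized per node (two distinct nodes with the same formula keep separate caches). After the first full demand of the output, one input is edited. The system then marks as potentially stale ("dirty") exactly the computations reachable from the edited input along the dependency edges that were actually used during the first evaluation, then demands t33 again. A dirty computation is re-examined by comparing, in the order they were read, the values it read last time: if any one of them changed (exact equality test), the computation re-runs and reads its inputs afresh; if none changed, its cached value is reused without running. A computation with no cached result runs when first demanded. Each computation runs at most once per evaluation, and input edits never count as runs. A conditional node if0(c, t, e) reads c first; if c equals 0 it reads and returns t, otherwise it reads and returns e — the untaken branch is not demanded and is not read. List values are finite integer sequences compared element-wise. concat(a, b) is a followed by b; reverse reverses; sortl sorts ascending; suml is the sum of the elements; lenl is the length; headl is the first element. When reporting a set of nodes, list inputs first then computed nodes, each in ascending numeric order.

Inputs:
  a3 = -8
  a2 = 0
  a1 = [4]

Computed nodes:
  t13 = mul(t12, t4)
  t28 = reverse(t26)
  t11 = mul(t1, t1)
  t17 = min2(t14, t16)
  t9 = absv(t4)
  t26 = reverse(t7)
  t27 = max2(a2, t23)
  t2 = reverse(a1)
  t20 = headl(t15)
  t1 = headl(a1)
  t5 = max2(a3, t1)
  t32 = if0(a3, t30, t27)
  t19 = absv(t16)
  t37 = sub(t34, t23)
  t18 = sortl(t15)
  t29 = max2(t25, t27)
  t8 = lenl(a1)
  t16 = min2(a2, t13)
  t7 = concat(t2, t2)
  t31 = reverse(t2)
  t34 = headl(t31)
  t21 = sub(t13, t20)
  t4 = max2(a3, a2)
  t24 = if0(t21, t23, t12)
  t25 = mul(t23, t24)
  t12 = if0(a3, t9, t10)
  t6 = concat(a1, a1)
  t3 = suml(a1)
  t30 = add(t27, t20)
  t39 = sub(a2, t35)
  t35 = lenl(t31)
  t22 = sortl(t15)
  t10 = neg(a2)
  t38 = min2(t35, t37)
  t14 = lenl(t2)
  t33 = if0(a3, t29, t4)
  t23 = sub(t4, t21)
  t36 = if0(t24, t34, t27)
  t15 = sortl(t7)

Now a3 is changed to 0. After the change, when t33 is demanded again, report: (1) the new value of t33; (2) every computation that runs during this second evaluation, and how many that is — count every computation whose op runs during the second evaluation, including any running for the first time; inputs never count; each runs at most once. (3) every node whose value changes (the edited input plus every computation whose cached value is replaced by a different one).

First demand of the output computes:
  t4 = max2(-8, 0) = 0
  t33 = if0(a3=-8 -> else branch t4) = 0

After the edit, cleaning proceeds:
  t2: had never run; runs now, result [4].
  t4: a read changed (a3 -8->0) — executes, giving 0 — identical to its old value.
  t7: had never run; runs now, result [4, 4].
  t9: had never run; runs now, result 0.
  t12: had never run; runs now, result 0.
  t13: had never run; runs now, result 0.
  t15: had never run; runs now, result [4, 4].
  t20: had never run; runs now, result 4.
  t21: had never run; runs now, result -4.
  t23: had never run; runs now, result 4.
  t24: had never run; runs now, result 0.
  t25: had never run; runs now, result 0.
  t27: had never run; runs now, result 4.
  t29: had never run; runs now, result 4.
  t33: a read changed (a3 -8->0) — executes, giving 4.

Note the branch switch — t2, t7, t9, t12, t13, t15, t20, t21, t23, t24, t25, t27, t29 had no cache and run now for the first time.

Demanding t33 again yields 4.
15 computations run: t2, t4, t7, t9, t12, t13, t15, t20, t21, t23, t24, t25, t27, t29, t33.
The nodes whose values change: a3, t33.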